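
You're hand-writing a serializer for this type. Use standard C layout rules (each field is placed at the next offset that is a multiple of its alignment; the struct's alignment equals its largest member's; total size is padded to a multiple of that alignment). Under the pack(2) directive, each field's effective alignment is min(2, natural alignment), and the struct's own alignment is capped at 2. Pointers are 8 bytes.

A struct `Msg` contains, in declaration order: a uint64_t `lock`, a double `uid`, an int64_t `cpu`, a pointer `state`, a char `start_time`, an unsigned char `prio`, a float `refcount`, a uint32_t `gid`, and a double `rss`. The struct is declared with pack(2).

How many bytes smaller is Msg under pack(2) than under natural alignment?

6

natural layout:
  @0: lock [8B, align 8] → 8
  @8: uid [8B, align 8] → 16
  @16: cpu [8B, align 8] → 24
  @24: state [8B, align 8] → 32
  @32: start_time [1B, align 1] → 33
  @33: prio [1B, align 1] → 34
  +2 pad (align 4)
  @36: refcount [4B, align 4] → 40
  @40: gid [4B, align 4] → 44
  +4 pad (align 8)
  @48: rss [8B, align 8] → 56
  size 56, align 8
packed(2) layout:
  @0: lock [8B, align 2] → 8
  @8: uid [8B, align 2] → 16
  @16: cpu [8B, align 2] → 24
  @24: state [8B, align 2] → 32
  @32: start_time [1B, align 1] → 33
  @33: prio [1B, align 1] → 34
  @34: refcount [4B, align 2] → 38
  @38: gid [4B, align 2] → 42
  @42: rss [8B, align 2] → 50
  size 50, align 2
56 − 50 = 6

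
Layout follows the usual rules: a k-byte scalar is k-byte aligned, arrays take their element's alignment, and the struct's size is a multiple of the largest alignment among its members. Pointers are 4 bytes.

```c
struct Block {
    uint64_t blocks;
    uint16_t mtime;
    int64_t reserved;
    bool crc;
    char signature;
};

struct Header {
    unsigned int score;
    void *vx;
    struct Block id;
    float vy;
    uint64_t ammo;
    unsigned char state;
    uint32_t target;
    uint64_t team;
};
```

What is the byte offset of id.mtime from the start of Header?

16

Block: blocks at 0 (size 8, align 8) → ends 8; mtime at 8 (size 2, align 2) → ends 10; pad 6 to align 8 for reserved; reserved at 16 (size 8, align 8) → ends 24; crc at 24 (size 1, align 1) → ends 25; signature at 25 (size 1, align 1) → ends 26; tail pad 6 to reach multiple of 8; total 32 bytes, alignment 8
score at 0 (size 4, align 4) → ends 4
vx at 4 (size 4, align 4) → ends 8
id at 8 (size 32, align 8) → ends 40
within Block: mtime at 8
8 + 8 = 16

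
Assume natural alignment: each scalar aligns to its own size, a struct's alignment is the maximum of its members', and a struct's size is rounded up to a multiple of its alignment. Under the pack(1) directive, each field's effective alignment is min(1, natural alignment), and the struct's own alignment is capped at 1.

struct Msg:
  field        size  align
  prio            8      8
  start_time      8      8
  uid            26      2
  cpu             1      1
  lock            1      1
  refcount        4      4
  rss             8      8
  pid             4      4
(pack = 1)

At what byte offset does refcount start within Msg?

44

prio at 0 (size 8, align 1) → ends 8
start_time at 8 (size 8, align 1) → ends 16
uid at 16 (size 26, align 1) → ends 42
cpu at 42 (size 1, align 1) → ends 43
lock at 43 (size 1, align 1) → ends 44
refcount at 44 (size 4, align 1) → ends 48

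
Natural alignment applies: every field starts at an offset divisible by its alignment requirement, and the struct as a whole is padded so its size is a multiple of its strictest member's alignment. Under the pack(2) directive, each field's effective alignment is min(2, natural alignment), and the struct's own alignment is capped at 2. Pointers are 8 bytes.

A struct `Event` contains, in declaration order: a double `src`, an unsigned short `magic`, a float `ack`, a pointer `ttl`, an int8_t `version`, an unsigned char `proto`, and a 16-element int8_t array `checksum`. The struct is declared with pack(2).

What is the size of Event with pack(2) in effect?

40

src at 0 (size 8, align 2) → ends 8
magic at 8 (size 2, align 2) → ends 10
ack at 10 (size 4, align 2) → ends 14
ttl at 14 (size 8, align 2) → ends 22
version at 22 (size 1, align 1) → ends 23
proto at 23 (size 1, align 1) → ends 24
checksum at 24 (size 16, align 1) → ends 40
total 40 bytes, alignment 2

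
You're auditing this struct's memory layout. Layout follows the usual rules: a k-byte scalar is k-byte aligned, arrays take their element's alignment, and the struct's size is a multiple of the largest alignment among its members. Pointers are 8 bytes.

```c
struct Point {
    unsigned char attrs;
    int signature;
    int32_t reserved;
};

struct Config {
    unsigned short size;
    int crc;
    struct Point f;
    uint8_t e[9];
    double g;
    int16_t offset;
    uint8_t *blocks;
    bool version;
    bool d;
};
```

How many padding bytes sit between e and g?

3

Point: @0: attrs [1B, align 1] → 1; +3 pad (align 4); @4: signature [4B, align 4] → 8; @8: reserved [4B, align 4] → 12; size 12, align 4
@0: size [2B, align 2] → 2
+2 pad (align 4)
@4: crc [4B, align 4] → 8
@8: f [12B, align 4] → 20
@20: e [9B, align 1] → 29
+3 pad (align 8)
@32: g [8B, align 8] → 40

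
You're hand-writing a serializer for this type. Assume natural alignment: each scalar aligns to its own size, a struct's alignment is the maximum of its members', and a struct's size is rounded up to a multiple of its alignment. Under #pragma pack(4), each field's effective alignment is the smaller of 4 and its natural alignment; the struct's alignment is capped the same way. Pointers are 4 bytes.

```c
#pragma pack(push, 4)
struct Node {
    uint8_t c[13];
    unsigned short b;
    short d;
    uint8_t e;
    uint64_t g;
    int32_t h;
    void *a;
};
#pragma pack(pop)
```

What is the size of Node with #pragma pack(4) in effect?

36

c at 0 (size 13, align 1) → ends 13
pad 1 to align 2 for b
b at 14 (size 2, align 2) → ends 16
d at 16 (size 2, align 2) → ends 18
e at 18 (size 1, align 1) → ends 19
pad 1 to align 4 for g
g at 20 (size 8, align 4) → ends 28
h at 28 (size 4, align 4) → ends 32
a at 32 (size 4, align 4) → ends 36
total 36 bytes, alignment 4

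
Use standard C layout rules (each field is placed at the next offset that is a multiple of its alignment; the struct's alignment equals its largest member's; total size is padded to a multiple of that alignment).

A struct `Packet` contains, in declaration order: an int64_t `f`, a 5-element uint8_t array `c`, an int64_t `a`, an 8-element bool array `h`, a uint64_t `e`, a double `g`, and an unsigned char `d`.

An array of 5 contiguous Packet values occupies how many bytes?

280

@0: f [8B, align 8] → 8
@8: c [5B, align 1] → 13
+3 pad (align 8)
@16: a [8B, align 8] → 24
@24: h [8B, align 1] → 32
@32: e [8B, align 8] → 40
@40: g [8B, align 8] → 48
@48: d [1B, align 1] → 49
+7 tail pad (align 8)
size 56, align 8
array of 5: 5 × 56 = 280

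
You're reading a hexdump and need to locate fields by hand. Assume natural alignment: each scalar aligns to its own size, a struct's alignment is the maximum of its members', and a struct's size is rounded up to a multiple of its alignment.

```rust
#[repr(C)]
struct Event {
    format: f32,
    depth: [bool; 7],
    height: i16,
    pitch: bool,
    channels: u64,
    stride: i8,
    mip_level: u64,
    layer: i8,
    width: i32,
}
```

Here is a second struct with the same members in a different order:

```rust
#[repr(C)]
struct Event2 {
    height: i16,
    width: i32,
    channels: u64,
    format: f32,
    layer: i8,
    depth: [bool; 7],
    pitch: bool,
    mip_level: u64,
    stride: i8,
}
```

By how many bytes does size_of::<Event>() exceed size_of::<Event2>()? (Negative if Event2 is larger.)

0

format at 0 (size 4, align 4) → ends 4
depth at 4 (size 7, align 1) → ends 11
pad 1 to align 2 for height
height at 12 (size 2, align 2) → ends 14
pitch at 14 (size 1, align 1) → ends 15
pad 1 to align 8 for channels
channels at 16 (size 8, align 8) → ends 24
stride at 24 (size 1, align 1) → ends 25
pad 7 to align 8 for mip_level
mip_level at 32 (size 8, align 8) → ends 40
layer at 40 (size 1, align 1) → ends 41
pad 3 to align 4 for width
width at 44 (size 4, align 4) → ends 48
total 48 bytes, alignment 8
— Event2 —
height at 0 (size 2, align 2) → ends 2
pad 2 to align 4 for width
width at 4 (size 4, align 4) → ends 8
channels at 8 (size 8, align 8) → ends 16
format at 16 (size 4, align 4) → ends 20
layer at 20 (size 1, align 1) → ends 21
depth at 21 (size 7, align 1) → ends 28
pitch at 28 (size 1, align 1) → ends 29
pad 3 to align 8 for mip_level
mip_level at 32 (size 8, align 8) → ends 40
stride at 40 (size 1, align 1) → ends 41
tail pad 7 to reach multiple of 8
total 48 bytes, alignment 8
48 − 48 = 0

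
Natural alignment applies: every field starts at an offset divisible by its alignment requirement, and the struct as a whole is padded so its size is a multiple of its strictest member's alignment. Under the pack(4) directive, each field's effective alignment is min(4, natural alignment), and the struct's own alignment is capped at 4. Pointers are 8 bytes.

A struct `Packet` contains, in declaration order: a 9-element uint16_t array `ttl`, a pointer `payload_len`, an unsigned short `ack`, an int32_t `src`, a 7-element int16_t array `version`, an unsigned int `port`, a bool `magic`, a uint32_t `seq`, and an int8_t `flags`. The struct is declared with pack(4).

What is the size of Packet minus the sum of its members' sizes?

12

@0: ttl [18B, align 2] → 18
+2 pad (align 4)
@20: payload_len [8B, align 4] → 28
@28: ack [2B, align 2] → 30
+2 pad (align 4)
@32: src [4B, align 4] → 36
@36: version [14B, align 2] → 50
+2 pad (align 4)
@52: port [4B, align 4] → 56
@56: magic [1B, align 1] → 57
+3 pad (align 4)
@60: seq [4B, align 4] → 64
@64: flags [1B, align 1] → 65
+3 tail pad (align 4)
size 68, align 4
data bytes 56, size 68 → padding 12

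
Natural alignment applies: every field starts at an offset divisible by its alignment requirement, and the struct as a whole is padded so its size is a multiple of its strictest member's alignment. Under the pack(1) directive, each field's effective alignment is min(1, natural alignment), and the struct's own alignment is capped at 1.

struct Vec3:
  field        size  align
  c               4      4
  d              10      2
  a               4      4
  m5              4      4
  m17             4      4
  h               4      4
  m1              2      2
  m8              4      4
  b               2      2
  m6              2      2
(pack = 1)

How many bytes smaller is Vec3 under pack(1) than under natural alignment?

natural layout:
  0..4  c  (4B, 4-aligned)
  4..14  d  (10B, 2-aligned)
  14..16  -- padding (2B)
  16..20  a  (4B, 4-aligned)
  20..24  m5  (4B, 4-aligned)
  24..28  m17  (4B, 4-aligned)
  28..32  h  (4B, 4-aligned)
  32..34  m1  (2B, 2-aligned)
  34..36  -- padding (2B)
  36..40  m8  (4B, 4-aligned)
  40..42  b  (2B, 2-aligned)
  42..44  m6  (2B, 2-aligned)
  sizeof = 44, alignof = 4
packed(1) layout:
  0..4  c  (4B, 1-aligned)
  4..14  d  (10B, 1-aligned)
  14..18  a  (4B, 1-aligned)
  18..22  m5  (4B, 1-aligned)
  22..26  m17  (4B, 1-aligned)
  26..30  h  (4B, 1-aligned)
  30..32  m1  (2B, 1-aligned)
  32..36  m8  (4B, 1-aligned)
  36..38  b  (2B, 1-aligned)
  38..40  m6  (2B, 1-aligned)
  sizeof = 40, alignof = 1
44 − 40 = 4

4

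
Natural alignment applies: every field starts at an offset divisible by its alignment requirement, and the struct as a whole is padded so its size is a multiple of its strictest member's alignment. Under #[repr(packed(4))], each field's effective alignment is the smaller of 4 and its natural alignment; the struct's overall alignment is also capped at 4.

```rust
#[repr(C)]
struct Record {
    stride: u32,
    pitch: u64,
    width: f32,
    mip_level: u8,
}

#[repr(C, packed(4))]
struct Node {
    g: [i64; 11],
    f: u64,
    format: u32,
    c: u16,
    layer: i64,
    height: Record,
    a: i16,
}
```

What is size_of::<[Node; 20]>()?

2800

Record: stride at 0 (size 4, align 4) → ends 4; pad 4 to align 8 for pitch; pitch at 8 (size 8, align 8) → ends 16; width at 16 (size 4, align 4) → ends 20; mip_level at 20 (size 1, align 1) → ends 21; tail pad 3 to reach multiple of 8; total 24 bytes, alignment 8
g at 0 (size 88, align 4) → ends 88
f at 88 (size 8, align 4) → ends 96
format at 96 (size 4, align 4) → ends 100
c at 100 (size 2, align 2) → ends 102
pad 2 to align 4 for layer
layer at 104 (size 8, align 4) → ends 112
height at 112 (size 24, align 4) → ends 136
a at 136 (size 2, align 2) → ends 138
tail pad 2 to reach multiple of 4
total 140 bytes, alignment 4
array of 20: 20 × 140 = 2800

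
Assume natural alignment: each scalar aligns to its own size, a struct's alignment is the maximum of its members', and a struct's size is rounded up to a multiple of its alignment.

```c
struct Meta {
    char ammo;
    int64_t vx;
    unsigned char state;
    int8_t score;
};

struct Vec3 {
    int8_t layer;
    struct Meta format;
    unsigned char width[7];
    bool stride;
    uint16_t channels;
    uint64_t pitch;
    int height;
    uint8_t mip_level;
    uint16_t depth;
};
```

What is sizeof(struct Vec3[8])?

Meta: ammo at 0 (size 1, align 1) → ends 1; pad 7 to align 8 for vx; vx at 8 (size 8, align 8) → ends 16; state at 16 (size 1, align 1) → ends 17; score at 17 (size 1, align 1) → ends 18; tail pad 6 to reach multiple of 8; total 24 bytes, alignment 8
layer at 0 (size 1, align 1) → ends 1
pad 7 to align 8 for format
format at 8 (size 24, align 8) → ends 32
width at 32 (size 7, align 1) → ends 39
stride at 39 (size 1, align 1) → ends 40
channels at 40 (size 2, align 2) → ends 42
pad 6 to align 8 for pitch
pitch at 48 (size 8, align 8) → ends 56
height at 56 (size 4, align 4) → ends 60
mip_level at 60 (size 1, align 1) → ends 61
pad 1 to align 2 for depth
depth at 62 (size 2, align 2) → ends 64
total 64 bytes, alignment 8
array of 8: 8 × 64 = 512

512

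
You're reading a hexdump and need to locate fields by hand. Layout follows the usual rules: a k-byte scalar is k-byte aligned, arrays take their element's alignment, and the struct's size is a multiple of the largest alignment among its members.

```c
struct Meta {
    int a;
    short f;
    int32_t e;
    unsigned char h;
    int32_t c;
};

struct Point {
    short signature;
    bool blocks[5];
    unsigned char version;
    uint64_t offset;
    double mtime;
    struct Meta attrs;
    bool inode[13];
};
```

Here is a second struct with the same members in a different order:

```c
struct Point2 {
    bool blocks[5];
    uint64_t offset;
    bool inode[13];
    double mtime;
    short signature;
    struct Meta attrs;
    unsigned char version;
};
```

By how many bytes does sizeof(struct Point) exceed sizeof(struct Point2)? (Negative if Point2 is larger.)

Meta: @0: a [4B, align 4] → 4; @4: f [2B, align 2] → 6; +2 pad (align 4); @8: e [4B, align 4] → 12; @12: h [1B, align 1] → 13; +3 pad (align 4); @16: c [4B, align 4] → 20; size 20, align 4
@0: signature [2B, align 2] → 2
@2: blocks [5B, align 1] → 7
@7: version [1B, align 1] → 8
@8: offset [8B, align 8] → 16
@16: mtime [8B, align 8] → 24
@24: attrs [20B, align 4] → 44
@44: inode [13B, align 1] → 57
+7 tail pad (align 8)
size 64, align 8
— Point2 —
@0: blocks [5B, align 1] → 5
+3 pad (align 8)
@8: offset [8B, align 8] → 16
@16: inode [13B, align 1] → 29
+3 pad (align 8)
@32: mtime [8B, align 8] → 40
@40: signature [2B, align 2] → 42
+2 pad (align 4)
@44: attrs [20B, align 4] → 64
@64: version [1B, align 1] → 65
+7 tail pad (align 8)
size 72, align 8
64 − 72 = -8

-8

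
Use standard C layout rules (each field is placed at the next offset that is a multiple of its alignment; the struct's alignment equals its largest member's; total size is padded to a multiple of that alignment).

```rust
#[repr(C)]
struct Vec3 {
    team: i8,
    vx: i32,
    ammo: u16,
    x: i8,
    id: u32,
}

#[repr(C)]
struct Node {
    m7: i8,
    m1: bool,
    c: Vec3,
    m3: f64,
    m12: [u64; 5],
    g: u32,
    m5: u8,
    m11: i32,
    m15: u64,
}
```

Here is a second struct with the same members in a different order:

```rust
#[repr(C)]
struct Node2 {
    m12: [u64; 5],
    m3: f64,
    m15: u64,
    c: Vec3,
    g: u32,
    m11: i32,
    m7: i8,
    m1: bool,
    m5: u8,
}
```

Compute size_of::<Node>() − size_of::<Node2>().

Vec3: @0: team [1B, align 1] → 1; +3 pad (align 4); @4: vx [4B, align 4] → 8; @8: ammo [2B, align 2] → 10; @10: x [1B, align 1] → 11; +1 pad (align 4); @12: id [4B, align 4] → 16; size 16, align 4
@0: m7 [1B, align 1] → 1
@1: m1 [1B, align 1] → 2
+2 pad (align 4)
@4: c [16B, align 4] → 20
+4 pad (align 8)
@24: m3 [8B, align 8] → 32
@32: m12 [40B, align 8] → 72
@72: g [4B, align 4] → 76
@76: m5 [1B, align 1] → 77
+3 pad (align 4)
@80: m11 [4B, align 4] → 84
+4 pad (align 8)
@88: m15 [8B, align 8] → 96
size 96, align 8
— Node2 —
@0: m12 [40B, align 8] → 40
@40: m3 [8B, align 8] → 48
@48: m15 [8B, align 8] → 56
@56: c [16B, align 4] → 72
@72: g [4B, align 4] → 76
@76: m11 [4B, align 4] → 80
@80: m7 [1B, align 1] → 81
@81: m1 [1B, align 1] → 82
@82: m5 [1B, align 1] → 83
+5 tail pad (align 8)
size 88, align 8
96 − 88 = 8

8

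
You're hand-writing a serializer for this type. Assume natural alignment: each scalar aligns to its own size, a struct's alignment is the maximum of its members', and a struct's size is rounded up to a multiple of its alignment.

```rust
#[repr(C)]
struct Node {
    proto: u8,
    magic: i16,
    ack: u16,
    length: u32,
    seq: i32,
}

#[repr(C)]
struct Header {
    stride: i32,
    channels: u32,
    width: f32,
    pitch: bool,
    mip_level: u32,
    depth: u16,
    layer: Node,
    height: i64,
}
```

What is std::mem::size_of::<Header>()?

48

Node: @0: proto [1B, align 1] → 1; +1 pad (align 2); @2: magic [2B, align 2] → 4; @4: ack [2B, align 2] → 6; +2 pad (align 4); @8: length [4B, align 4] → 12; @12: seq [4B, align 4] → 16; size 16, align 4
@0: stride [4B, align 4] → 4
@4: channels [4B, align 4] → 8
@8: width [4B, align 4] → 12
@12: pitch [1B, align 1] → 13
+3 pad (align 4)
@16: mip_level [4B, align 4] → 20
@20: depth [2B, align 2] → 22
+2 pad (align 4)
@24: layer [16B, align 4] → 40
@40: height [8B, align 8] → 48
size 48, align 8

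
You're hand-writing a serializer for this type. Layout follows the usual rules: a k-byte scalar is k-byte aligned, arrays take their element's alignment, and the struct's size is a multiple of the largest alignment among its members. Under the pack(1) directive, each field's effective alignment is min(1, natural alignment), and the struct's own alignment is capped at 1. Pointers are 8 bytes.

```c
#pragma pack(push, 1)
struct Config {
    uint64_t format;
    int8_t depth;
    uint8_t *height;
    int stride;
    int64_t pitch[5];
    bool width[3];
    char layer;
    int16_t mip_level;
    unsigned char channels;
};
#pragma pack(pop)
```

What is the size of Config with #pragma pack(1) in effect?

format at 0 (size 8, align 1) → ends 8
depth at 8 (size 1, align 1) → ends 9
height at 9 (size 8, align 1) → ends 17
stride at 17 (size 4, align 1) → ends 21
pitch at 21 (size 40, align 1) → ends 61
width at 61 (size 3, align 1) → ends 64
layer at 64 (size 1, align 1) → ends 65
mip_level at 65 (size 2, align 1) → ends 67
channels at 67 (size 1, align 1) → ends 68
total 68 bytes, alignment 1

68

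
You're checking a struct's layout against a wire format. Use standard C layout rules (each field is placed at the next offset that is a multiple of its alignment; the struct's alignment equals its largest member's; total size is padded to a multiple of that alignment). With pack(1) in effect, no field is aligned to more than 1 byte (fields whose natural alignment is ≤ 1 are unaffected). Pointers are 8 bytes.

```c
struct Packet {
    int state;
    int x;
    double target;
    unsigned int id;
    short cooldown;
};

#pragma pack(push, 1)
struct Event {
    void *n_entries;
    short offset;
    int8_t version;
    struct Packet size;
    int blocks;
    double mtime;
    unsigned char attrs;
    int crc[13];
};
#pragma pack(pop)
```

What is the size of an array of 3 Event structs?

300

Packet: @0: state [4B, align 4] → 4; @4: x [4B, align 4] → 8; @8: target [8B, align 8] → 16; @16: id [4B, align 4] → 20; @20: cooldown [2B, align 2] → 22; +2 tail pad (align 8); size 24, align 8
@0: n_entries [8B, align 1] → 8
@8: offset [2B, align 1] → 10
@10: version [1B, align 1] → 11
@11: size [24B, align 1] → 35
@35: blocks [4B, align 1] → 39
@39: mtime [8B, align 1] → 47
@47: attrs [1B, align 1] → 48
@48: crc [52B, align 1] → 100
size 100, align 1
array of 3: 3 × 100 = 300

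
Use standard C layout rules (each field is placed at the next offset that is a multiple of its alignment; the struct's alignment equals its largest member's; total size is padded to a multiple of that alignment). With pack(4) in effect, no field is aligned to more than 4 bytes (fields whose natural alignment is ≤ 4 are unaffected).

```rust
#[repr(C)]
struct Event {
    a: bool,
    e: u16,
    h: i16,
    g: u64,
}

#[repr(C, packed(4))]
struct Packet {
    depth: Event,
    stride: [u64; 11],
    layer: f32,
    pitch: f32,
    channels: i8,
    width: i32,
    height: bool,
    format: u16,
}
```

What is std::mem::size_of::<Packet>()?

124 bytes

Event: 0..1  a  (1B, 1-aligned); 1..2  -- padding (1B); 2..4  e  (2B, 2-aligned); 4..6  h  (2B, 2-aligned); 6..8  -- padding (2B); 8..16  g  (8B, 8-aligned); sizeof = 16, alignof = 8
0..16  depth  (16B, 4-aligned)
16..104  stride  (88B, 4-aligned)
104..108  layer  (4B, 4-aligned)
108..112  pitch  (4B, 4-aligned)
112..113  channels  (1B, 1-aligned)
113..116  -- padding (3B)
116..120  width  (4B, 4-aligned)
120..121  height  (1B, 1-aligned)
121..122  -- padding (1B)
122..124  format  (2B, 2-aligned)
sizeof = 124, alignof = 4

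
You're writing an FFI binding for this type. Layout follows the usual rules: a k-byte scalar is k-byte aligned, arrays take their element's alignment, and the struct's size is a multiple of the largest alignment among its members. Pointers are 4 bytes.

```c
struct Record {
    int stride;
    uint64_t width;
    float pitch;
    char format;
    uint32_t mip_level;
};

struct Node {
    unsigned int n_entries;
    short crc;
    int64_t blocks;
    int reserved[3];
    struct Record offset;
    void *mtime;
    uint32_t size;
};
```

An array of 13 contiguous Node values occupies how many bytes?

936

Record: stride at 0 (size 4, align 4) → ends 4; pad 4 to align 8 for width; width at 8 (size 8, align 8) → ends 16; pitch at 16 (size 4, align 4) → ends 20; format at 20 (size 1, align 1) → ends 21; pad 3 to align 4 for mip_level; mip_level at 24 (size 4, align 4) → ends 28; tail pad 4 to reach multiple of 8; total 32 bytes, alignment 8
n_entries at 0 (size 4, align 4) → ends 4
crc at 4 (size 2, align 2) → ends 6
pad 2 to align 8 for blocks
blocks at 8 (size 8, align 8) → ends 16
reserved at 16 (size 12, align 4) → ends 28
pad 4 to align 8 for offset
offset at 32 (size 32, align 8) → ends 64
mtime at 64 (size 4, align 4) → ends 68
size at 68 (size 4, align 4) → ends 72
total 72 bytes, alignment 8
array of 13: 13 × 72 = 936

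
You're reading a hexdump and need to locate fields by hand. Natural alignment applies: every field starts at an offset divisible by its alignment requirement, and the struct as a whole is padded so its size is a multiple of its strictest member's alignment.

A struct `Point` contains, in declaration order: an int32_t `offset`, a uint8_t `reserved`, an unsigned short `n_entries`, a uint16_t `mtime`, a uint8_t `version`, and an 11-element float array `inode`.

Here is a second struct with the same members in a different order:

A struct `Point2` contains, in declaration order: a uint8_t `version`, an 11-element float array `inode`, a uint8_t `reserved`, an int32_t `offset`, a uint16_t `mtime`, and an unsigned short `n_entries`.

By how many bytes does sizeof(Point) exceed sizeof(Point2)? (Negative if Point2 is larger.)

0..4  offset  (4B, 4-aligned)
4..5  reserved  (1B, 1-aligned)
5..6  -- padding (1B)
6..8  n_entries  (2B, 2-aligned)
8..10  mtime  (2B, 2-aligned)
10..11  version  (1B, 1-aligned)
11..12  -- padding (1B)
12..56  inode  (44B, 4-aligned)
sizeof = 56, alignof = 4
— Point2 —
0..1  version  (1B, 1-aligned)
1..4  -- padding (3B)
4..48  inode  (44B, 4-aligned)
48..49  reserved  (1B, 1-aligned)
49..52  -- padding (3B)
52..56  offset  (4B, 4-aligned)
56..58  mtime  (2B, 2-aligned)
58..60  n_entries  (2B, 2-aligned)
sizeof = 60, alignof = 4
56 − 60 = -4

-4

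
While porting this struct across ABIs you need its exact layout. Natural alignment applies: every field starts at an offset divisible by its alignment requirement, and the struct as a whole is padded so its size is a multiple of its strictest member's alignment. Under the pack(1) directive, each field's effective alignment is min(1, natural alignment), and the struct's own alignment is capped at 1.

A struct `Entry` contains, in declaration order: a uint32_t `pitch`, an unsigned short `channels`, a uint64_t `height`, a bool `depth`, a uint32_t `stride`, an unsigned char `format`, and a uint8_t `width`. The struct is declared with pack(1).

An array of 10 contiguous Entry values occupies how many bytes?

pitch at 0 (size 4, align 1) → ends 4
channels at 4 (size 2, align 1) → ends 6
height at 6 (size 8, align 1) → ends 14
depth at 14 (size 1, align 1) → ends 15
stride at 15 (size 4, align 1) → ends 19
format at 19 (size 1, align 1) → ends 20
width at 20 (size 1, align 1) → ends 21
total 21 bytes, alignment 1
array of 10: 10 × 21 = 210

210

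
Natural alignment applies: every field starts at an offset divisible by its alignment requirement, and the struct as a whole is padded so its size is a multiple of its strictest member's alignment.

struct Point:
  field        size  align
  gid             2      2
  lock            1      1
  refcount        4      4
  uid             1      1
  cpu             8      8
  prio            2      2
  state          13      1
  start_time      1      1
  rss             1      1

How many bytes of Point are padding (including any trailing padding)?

15

@0: gid [2B, align 2] → 2
@2: lock [1B, align 1] → 3
+1 pad (align 4)
@4: refcount [4B, align 4] → 8
@8: uid [1B, align 1] → 9
+7 pad (align 8)
@16: cpu [8B, align 8] → 24
@24: prio [2B, align 2] → 26
@26: state [13B, align 1] → 39
@39: start_time [1B, align 1] → 40
@40: rss [1B, align 1] → 41
+7 tail pad (align 8)
size 48, align 8
data bytes 33, size 48 → padding 15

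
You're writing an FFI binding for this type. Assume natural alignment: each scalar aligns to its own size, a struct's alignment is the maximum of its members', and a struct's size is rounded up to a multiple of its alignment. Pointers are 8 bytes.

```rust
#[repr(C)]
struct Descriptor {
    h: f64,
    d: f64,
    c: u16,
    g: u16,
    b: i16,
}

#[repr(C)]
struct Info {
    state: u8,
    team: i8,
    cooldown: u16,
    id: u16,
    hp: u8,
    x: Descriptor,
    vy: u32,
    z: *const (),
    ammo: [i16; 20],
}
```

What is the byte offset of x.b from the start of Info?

Descriptor: h at 0 (size 8, align 8) → ends 8; d at 8 (size 8, align 8) → ends 16; c at 16 (size 2, align 2) → ends 18; g at 18 (size 2, align 2) → ends 20; b at 20 (size 2, align 2) → ends 22; tail pad 2 to reach multiple of 8; total 24 bytes, alignment 8
state at 0 (size 1, align 1) → ends 1
team at 1 (size 1, align 1) → ends 2
cooldown at 2 (size 2, align 2) → ends 4
id at 4 (size 2, align 2) → ends 6
hp at 6 (size 1, align 1) → ends 7
pad 1 to align 8 for x
x at 8 (size 24, align 8) → ends 32
within Descriptor: b at 20
8 + 20 = 28

28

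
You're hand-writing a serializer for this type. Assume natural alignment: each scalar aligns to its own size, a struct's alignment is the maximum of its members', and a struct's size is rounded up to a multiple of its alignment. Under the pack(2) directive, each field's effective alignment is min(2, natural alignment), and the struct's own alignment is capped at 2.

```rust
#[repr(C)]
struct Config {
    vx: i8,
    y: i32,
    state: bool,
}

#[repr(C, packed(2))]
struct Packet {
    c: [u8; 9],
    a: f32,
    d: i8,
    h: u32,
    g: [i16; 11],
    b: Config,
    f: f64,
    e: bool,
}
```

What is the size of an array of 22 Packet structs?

Config: vx at 0 (size 1, align 1) → ends 1; pad 3 to align 4 for y; y at 4 (size 4, align 4) → ends 8; state at 8 (size 1, align 1) → ends 9; tail pad 3 to reach multiple of 4; total 12 bytes, alignment 4
c at 0 (size 9, align 1) → ends 9
pad 1 to align 2 for a
a at 10 (size 4, align 2) → ends 14
d at 14 (size 1, align 1) → ends 15
pad 1 to align 2 for h
h at 16 (size 4, align 2) → ends 20
g at 20 (size 22, align 2) → ends 42
b at 42 (size 12, align 2) → ends 54
f at 54 (size 8, align 2) → ends 62
e at 62 (size 1, align 1) → ends 63
tail pad 1 to reach multiple of 2
total 64 bytes, alignment 2
array of 22: 22 × 64 = 1408

1408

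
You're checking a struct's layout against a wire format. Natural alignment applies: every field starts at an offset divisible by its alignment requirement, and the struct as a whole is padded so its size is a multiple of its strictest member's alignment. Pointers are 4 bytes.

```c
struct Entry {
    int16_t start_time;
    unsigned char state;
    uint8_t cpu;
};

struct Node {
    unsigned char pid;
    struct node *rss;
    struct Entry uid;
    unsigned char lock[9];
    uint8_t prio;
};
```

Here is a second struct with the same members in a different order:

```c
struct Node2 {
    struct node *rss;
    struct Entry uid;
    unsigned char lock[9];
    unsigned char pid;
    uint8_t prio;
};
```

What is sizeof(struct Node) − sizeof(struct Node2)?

4

Entry: 0..2  start_time  (2B, 2-aligned); 2..3  state  (1B, 1-aligned); 3..4  cpu  (1B, 1-aligned); sizeof = 4, alignof = 2
0..1  pid  (1B, 1-aligned)
1..4  -- padding (3B)
4..8  rss  (4B, 4-aligned)
8..12  uid  (4B, 2-aligned)
12..21  lock  (9B, 1-aligned)
21..22  prio  (1B, 1-aligned)
22..24  -- tail padding (2B)
sizeof = 24, alignof = 4
— Node2 —
0..4  rss  (4B, 4-aligned)
4..8  uid  (4B, 2-aligned)
8..17  lock  (9B, 1-aligned)
17..18  pid  (1B, 1-aligned)
18..19  prio  (1B, 1-aligned)
19..20  -- tail padding (1B)
sizeof = 20, alignof = 4
24 − 20 = 4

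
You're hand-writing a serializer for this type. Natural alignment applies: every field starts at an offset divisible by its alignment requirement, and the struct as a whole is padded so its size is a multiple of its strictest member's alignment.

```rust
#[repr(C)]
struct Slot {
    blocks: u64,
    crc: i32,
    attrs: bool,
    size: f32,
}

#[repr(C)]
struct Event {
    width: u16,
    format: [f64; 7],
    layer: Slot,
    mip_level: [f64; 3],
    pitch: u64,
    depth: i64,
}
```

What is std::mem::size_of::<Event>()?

Slot: @0: blocks [8B, align 8] → 8; @8: crc [4B, align 4] → 12; @12: attrs [1B, align 1] → 13; +3 pad (align 4); @16: size [4B, align 4] → 20; +4 tail pad (align 8); size 24, align 8
@0: width [2B, align 2] → 2
+6 pad (align 8)
@8: format [56B, align 8] → 64
@64: layer [24B, align 8] → 88
@88: mip_level [24B, align 8] → 112
@112: pitch [8B, align 8] → 120
@120: depth [8B, align 8] → 128
size 128, align 8

128 bytes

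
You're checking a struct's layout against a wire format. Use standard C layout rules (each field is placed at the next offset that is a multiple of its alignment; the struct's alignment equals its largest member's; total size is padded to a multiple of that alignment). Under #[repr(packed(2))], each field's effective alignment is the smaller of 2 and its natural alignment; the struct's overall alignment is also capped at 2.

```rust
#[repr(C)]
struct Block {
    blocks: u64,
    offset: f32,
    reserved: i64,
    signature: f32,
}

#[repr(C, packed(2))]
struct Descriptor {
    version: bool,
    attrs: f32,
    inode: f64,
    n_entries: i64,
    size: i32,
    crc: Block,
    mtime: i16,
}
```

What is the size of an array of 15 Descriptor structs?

Block: @0: blocks [8B, align 8] → 8; @8: offset [4B, align 4] → 12; +4 pad (align 8); @16: reserved [8B, align 8] → 24; @24: signature [4B, align 4] → 28; +4 tail pad (align 8); size 32, align 8
@0: version [1B, align 1] → 1
+1 pad (align 2)
@2: attrs [4B, align 2] → 6
@6: inode [8B, align 2] → 14
@14: n_entries [8B, align 2] → 22
@22: size [4B, align 2] → 26
@26: crc [32B, align 2] → 58
@58: mtime [2B, align 2] → 60
size 60, align 2
array of 15: 15 × 60 = 900

900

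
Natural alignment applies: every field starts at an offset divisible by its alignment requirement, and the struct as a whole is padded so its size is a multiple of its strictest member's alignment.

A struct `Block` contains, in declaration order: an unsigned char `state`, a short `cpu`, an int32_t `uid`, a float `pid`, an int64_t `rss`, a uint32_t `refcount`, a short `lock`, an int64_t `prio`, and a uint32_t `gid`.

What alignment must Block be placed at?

member alignments: state=1, cpu=2, uid=4, pid=4, rss=8, refcount=4, lock=2, prio=8, gid=4
max = 8

8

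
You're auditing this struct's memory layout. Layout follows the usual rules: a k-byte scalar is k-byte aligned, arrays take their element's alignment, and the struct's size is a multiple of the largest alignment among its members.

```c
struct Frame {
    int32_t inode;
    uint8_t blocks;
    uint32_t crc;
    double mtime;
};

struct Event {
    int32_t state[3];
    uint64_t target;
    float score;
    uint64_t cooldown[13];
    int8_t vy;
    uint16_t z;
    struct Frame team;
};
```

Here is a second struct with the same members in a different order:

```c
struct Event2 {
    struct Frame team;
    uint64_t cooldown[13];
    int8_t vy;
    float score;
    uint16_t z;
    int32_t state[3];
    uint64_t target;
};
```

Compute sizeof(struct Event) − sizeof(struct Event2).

8

Frame: 0..4  inode  (4B, 4-aligned); 4..5  blocks  (1B, 1-aligned); 5..8  -- padding (3B); 8..12  crc  (4B, 4-aligned); 12..16  -- padding (4B); 16..24  mtime  (8B, 8-aligned); sizeof = 24, alignof = 8
0..12  state  (12B, 4-aligned)
12..16  -- padding (4B)
16..24  target  (8B, 8-aligned)
24..28  score  (4B, 4-aligned)
28..32  -- padding (4B)
32..136  cooldown  (104B, 8-aligned)
136..137  vy  (1B, 1-aligned)
137..138  -- padding (1B)
138..140  z  (2B, 2-aligned)
140..144  -- padding (4B)
144..168  team  (24B, 8-aligned)
sizeof = 168, alignof = 8
— Event2 —
0..24  team  (24B, 8-aligned)
24..128  cooldown  (104B, 8-aligned)
128..129  vy  (1B, 1-aligned)
129..132  -- padding (3B)
132..136  score  (4B, 4-aligned)
136..138  z  (2B, 2-aligned)
138..140  -- padding (2B)
140..152  state  (12B, 4-aligned)
152..160  target  (8B, 8-aligned)
sizeof = 160, alignof = 8
168 − 160 = 8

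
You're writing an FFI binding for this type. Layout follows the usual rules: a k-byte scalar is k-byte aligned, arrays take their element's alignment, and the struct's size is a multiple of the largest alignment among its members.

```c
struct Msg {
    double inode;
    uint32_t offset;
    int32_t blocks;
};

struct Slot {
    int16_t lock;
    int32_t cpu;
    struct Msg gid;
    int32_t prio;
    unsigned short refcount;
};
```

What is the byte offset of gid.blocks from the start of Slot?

20

Msg: 0..8  inode  (8B, 8-aligned); 8..12  offset  (4B, 4-aligned); 12..16  blocks  (4B, 4-aligned); sizeof = 16, alignof = 8
0..2  lock  (2B, 2-aligned)
2..4  -- padding (2B)
4..8  cpu  (4B, 4-aligned)
8..24  gid  (16B, 8-aligned)
within Msg: blocks at 12
8 + 12 = 20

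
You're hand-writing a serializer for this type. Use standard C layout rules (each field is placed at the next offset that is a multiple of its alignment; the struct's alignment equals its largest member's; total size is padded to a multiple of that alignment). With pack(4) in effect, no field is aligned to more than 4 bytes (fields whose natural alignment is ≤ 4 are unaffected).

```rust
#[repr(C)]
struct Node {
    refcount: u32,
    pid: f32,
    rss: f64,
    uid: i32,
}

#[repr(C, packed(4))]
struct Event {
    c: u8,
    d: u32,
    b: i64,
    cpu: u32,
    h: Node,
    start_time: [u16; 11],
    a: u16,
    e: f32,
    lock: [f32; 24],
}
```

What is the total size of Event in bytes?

168

Node: 0..4  refcount  (4B, 4-aligned); 4..8  pid  (4B, 4-aligned); 8..16  rss  (8B, 8-aligned); 16..20  uid  (4B, 4-aligned); 20..24  -- tail padding (4B); sizeof = 24, alignof = 8
0..1  c  (1B, 1-aligned)
1..4  -- padding (3B)
4..8  d  (4B, 4-aligned)
8..16  b  (8B, 4-aligned)
16..20  cpu  (4B, 4-aligned)
20..44  h  (24B, 4-aligned)
44..66  start_time  (22B, 2-aligned)
66..68  a  (2B, 2-aligned)
68..72  e  (4B, 4-aligned)
72..168  lock  (96B, 4-aligned)
sizeof = 168, alignof = 4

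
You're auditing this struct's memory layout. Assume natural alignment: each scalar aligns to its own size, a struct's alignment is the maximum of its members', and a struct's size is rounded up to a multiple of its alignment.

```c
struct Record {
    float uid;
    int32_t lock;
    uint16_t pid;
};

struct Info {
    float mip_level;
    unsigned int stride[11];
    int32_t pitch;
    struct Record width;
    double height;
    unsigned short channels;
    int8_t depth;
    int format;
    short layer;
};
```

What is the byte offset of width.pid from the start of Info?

Record: uid at 0 (size 4, align 4) → ends 4; lock at 4 (size 4, align 4) → ends 8; pid at 8 (size 2, align 2) → ends 10; tail pad 2 to reach multiple of 4; total 12 bytes, alignment 4
mip_level at 0 (size 4, align 4) → ends 4
stride at 4 (size 44, align 4) → ends 48
pitch at 48 (size 4, align 4) → ends 52
width at 52 (size 12, align 4) → ends 64
within Record: pid at 8
52 + 8 = 60

60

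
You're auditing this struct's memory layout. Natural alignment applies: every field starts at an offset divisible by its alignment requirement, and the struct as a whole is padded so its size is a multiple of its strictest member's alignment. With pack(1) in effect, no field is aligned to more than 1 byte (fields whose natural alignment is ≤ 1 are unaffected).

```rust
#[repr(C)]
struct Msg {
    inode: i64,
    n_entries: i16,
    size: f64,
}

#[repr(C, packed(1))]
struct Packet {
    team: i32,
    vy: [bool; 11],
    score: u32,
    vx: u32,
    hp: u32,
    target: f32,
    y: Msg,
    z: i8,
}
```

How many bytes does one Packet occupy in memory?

56 bytes

Msg: 0..8  inode  (8B, 8-aligned); 8..10  n_entries  (2B, 2-aligned); 10..16  -- padding (6B); 16..24  size  (8B, 8-aligned); sizeof = 24, alignof = 8
0..4  team  (4B, 1-aligned)
4..15  vy  (11B, 1-aligned)
15..19  score  (4B, 1-aligned)
19..23  vx  (4B, 1-aligned)
23..27  hp  (4B, 1-aligned)
27..31  target  (4B, 1-aligned)
31..55  y  (24B, 1-aligned)
55..56  z  (1B, 1-aligned)
sizeof = 56, alignof = 1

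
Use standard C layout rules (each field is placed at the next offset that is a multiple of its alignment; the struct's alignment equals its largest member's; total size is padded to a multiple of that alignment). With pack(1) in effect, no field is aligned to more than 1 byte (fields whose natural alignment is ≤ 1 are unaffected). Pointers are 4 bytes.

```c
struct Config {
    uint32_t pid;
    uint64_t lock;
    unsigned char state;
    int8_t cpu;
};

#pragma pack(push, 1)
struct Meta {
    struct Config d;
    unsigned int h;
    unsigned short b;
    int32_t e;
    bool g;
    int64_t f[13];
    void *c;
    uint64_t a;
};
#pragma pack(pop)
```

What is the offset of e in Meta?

30

Config: 0..4  pid  (4B, 4-aligned); 4..8  -- padding (4B); 8..16  lock  (8B, 8-aligned); 16..17  state  (1B, 1-aligned); 17..18  cpu  (1B, 1-aligned); 18..24  -- tail padding (6B); sizeof = 24, alignof = 8
0..24  d  (24B, 1-aligned)
24..28  h  (4B, 1-aligned)
28..30  b  (2B, 1-aligned)
30..34  e  (4B, 1-aligned)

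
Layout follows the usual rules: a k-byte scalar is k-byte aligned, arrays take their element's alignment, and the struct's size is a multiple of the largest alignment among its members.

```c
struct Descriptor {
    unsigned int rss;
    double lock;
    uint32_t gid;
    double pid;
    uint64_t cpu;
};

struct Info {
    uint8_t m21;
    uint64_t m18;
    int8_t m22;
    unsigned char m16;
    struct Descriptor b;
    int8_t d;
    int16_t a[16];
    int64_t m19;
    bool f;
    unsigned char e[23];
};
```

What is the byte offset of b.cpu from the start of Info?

Descriptor: 0..4  rss  (4B, 4-aligned); 4..8  -- padding (4B); 8..16  lock  (8B, 8-aligned); 16..20  gid  (4B, 4-aligned); 20..24  -- padding (4B); 24..32  pid  (8B, 8-aligned); 32..40  cpu  (8B, 8-aligned); sizeof = 40, alignof = 8
0..1  m21  (1B, 1-aligned)
1..8  -- padding (7B)
8..16  m18  (8B, 8-aligned)
16..17  m22  (1B, 1-aligned)
17..18  m16  (1B, 1-aligned)
18..24  -- padding (6B)
24..64  b  (40B, 8-aligned)
within Descriptor: cpu at 32
24 + 32 = 56

56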